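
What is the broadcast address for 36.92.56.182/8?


Network: 36.0.0.0/8
Host bits = 24
Set all host bits to 1:
Broadcast: 36.255.255.255


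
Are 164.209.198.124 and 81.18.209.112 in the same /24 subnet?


Mask: 255.255.255.0
164.209.198.124 AND mask = 164.209.198.0
81.18.209.112 AND mask = 81.18.209.0
No, different subnets (164.209.198.0 vs 81.18.209.0)


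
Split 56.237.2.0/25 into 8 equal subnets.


New prefix = 25 + 3 = 28
Each subnet has 16 addresses
  56.237.2.0/28
  56.237.2.16/28
  56.237.2.32/28
  56.237.2.48/28
  56.237.2.64/28
  56.237.2.80/28
  56.237.2.96/28
  56.237.2.112/28
Subnets: 56.237.2.0/28, 56.237.2.16/28, 56.237.2.32/28, 56.237.2.48/28, 56.237.2.64/28, 56.237.2.80/28, 56.237.2.96/28, 56.237.2.112/28


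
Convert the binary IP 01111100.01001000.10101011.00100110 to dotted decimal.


01111100 = 124
01001000 = 72
10101011 = 171
00100110 = 38
IP: 124.72.171.38


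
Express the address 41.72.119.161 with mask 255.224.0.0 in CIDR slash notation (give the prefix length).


Binary: 11111111.11100000.00000000.00000000
Count leading 1s
Prefix: /11


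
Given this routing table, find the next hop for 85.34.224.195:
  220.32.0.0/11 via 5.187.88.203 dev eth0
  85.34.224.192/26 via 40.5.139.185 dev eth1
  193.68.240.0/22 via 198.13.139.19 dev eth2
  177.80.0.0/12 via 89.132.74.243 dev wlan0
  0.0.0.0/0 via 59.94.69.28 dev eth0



Longest prefix match for 85.34.224.195:
  /11 220.32.0.0: no
  /26 85.34.224.192: MATCH
  /22 193.68.240.0: no
  /12 177.80.0.0: no
  /0 0.0.0.0: MATCH
Selected: next-hop 40.5.139.185 via eth1 (matched /26)


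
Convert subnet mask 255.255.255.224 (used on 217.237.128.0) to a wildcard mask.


Subnet mask: 255.255.255.224
Wildcard = 255.255.255.255 - subnet mask
255 - 255 = 0
255 - 255 = 0
255 - 255 = 0
255 - 224 = 31
Wildcard: 0.0.0.31


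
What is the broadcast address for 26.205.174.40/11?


Network: 26.192.0.0/11
Host bits = 21
Set all host bits to 1:
Broadcast: 26.223.255.255


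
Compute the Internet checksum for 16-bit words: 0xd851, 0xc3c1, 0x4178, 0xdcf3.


Sum all words (with carry folding):
+ 0xd851 = 0xd851
+ 0xc3c1 = 0x9c13
+ 0x4178 = 0xdd8b
+ 0xdcf3 = 0xba7f
One's complement: ~0xba7f
Checksum = 0x4580


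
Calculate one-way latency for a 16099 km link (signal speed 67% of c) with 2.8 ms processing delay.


Speed = 0.67 * 3e5 km/s = 201000 km/s
Propagation delay = 16099 / 201000 = 0.0801 s = 80.0945 ms
Processing delay = 2.8 ms
Total one-way latency = 82.8945 ms


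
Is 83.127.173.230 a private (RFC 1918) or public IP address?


RFC 1918 private ranges:
  10.0.0.0/8 (10.0.0.0 - 10.255.255.255)
  172.16.0.0/12 (172.16.0.0 - 172.31.255.255)
  192.168.0.0/16 (192.168.0.0 - 192.168.255.255)
Public (not in any RFC 1918 range)


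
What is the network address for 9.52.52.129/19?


IP:   00001001.00110100.00110100.10000001
Mask: 11111111.11111111.11100000.00000000
AND operation:
Net:  00001001.00110100.00100000.00000000
Network: 9.52.32.0/19


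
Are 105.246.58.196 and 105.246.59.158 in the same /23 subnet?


Mask: 255.255.254.0
105.246.58.196 AND mask = 105.246.58.0
105.246.59.158 AND mask = 105.246.58.0
Yes, same subnet (105.246.58.0)


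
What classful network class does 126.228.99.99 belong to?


First octet: 126
Binary: 01111110
0xxxxxxx -> Class A (1-126)
Class A, default mask 255.0.0.0 (/8)


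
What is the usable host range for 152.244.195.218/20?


Network: 152.244.192.0
Broadcast: 152.244.207.255
First usable = network + 1
Last usable = broadcast - 1
Range: 152.244.192.1 to 152.244.207.254


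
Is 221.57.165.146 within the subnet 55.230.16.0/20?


Subnet network: 55.230.16.0
Test IP AND mask: 221.57.160.0
No, 221.57.165.146 is not in 55.230.16.0/20


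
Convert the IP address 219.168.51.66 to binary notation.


219 = 11011011
168 = 10101000
51 = 00110011
66 = 01000010
Binary: 11011011.10101000.00110011.01000010


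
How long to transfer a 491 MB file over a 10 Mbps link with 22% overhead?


Effective throughput = 10 * (1 - 22/100) = 7.8 Mbps
File size in Mb = 491 * 8 = 3928 Mb
Time = 3928 / 7.8
Time = 503.5897 seconds


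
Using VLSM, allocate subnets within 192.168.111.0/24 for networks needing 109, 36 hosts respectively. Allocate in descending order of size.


109 hosts -> /25 (126 usable): 192.168.111.0/25
36 hosts -> /26 (62 usable): 192.168.111.128/26
Allocation: 192.168.111.0/25 (109 hosts, 126 usable); 192.168.111.128/26 (36 hosts, 62 usable)


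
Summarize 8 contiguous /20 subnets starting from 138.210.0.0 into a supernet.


Original prefix: /20
Number of subnets: 8 = 2^3
New prefix = 20 - 3 = 17
Supernet: 138.210.0.0/17


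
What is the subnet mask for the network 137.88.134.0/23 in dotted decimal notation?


/23 means 23 network bits, 9 host bits
Binary: 11111111111111111111111000000000
Mask: 255.255.254.0


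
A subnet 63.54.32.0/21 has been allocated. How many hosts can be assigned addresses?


Host bits = 32 - 21 = 11
Total addresses = 2^11 = 2048
Usable = total - 2 (network and broadcast)
Usable hosts: 2046


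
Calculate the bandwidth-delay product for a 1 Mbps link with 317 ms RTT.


BDP = bandwidth * RTT
= 1 Mbps * 317 ms
= 1 * 1e6 * 317 / 1000 bits
= 317000 bits
= 39625 bytes
= 38.6963 KB
BDP = 317000 bits (39625 bytes)


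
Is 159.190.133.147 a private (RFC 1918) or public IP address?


RFC 1918 private ranges:
  10.0.0.0/8 (10.0.0.0 - 10.255.255.255)
  172.16.0.0/12 (172.16.0.0 - 172.31.255.255)
  192.168.0.0/16 (192.168.0.0 - 192.168.255.255)
Public (not in any RFC 1918 range)


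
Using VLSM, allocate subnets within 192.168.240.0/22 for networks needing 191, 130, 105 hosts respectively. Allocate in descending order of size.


191 hosts -> /24 (254 usable): 192.168.240.0/24
130 hosts -> /24 (254 usable): 192.168.241.0/24
105 hosts -> /25 (126 usable): 192.168.242.0/25
Allocation: 192.168.240.0/24 (191 hosts, 254 usable); 192.168.241.0/24 (130 hosts, 254 usable); 192.168.242.0/25 (105 hosts, 126 usable)


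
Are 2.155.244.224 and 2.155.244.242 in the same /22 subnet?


Mask: 255.255.252.0
2.155.244.224 AND mask = 2.155.244.0
2.155.244.242 AND mask = 2.155.244.0
Yes, same subnet (2.155.244.0)


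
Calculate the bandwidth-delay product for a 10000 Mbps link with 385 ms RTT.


BDP = bandwidth * RTT
= 10000 Mbps * 385 ms
= 10000 * 1e6 * 385 / 1000 bits
= 3850000000 bits
= 481250000 bytes
= 469970.7031 KB
BDP = 3850000000 bits (481250000 bytes)


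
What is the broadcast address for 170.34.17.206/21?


Network: 170.34.16.0/21
Host bits = 11
Set all host bits to 1:
Broadcast: 170.34.23.255


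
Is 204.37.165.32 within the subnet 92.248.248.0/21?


Subnet network: 92.248.248.0
Test IP AND mask: 204.37.160.0
No, 204.37.165.32 is not in 92.248.248.0/21


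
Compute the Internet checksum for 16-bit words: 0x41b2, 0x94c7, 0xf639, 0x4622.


Sum all words (with carry folding):
+ 0x41b2 = 0x41b2
+ 0x94c7 = 0xd679
+ 0xf639 = 0xccb3
+ 0x4622 = 0x12d6
One's complement: ~0x12d6
Checksum = 0xed29


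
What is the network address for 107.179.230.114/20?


IP:   01101011.10110011.11100110.01110010
Mask: 11111111.11111111.11110000.00000000
AND operation:
Net:  01101011.10110011.11100000.00000000
Network: 107.179.224.0/20


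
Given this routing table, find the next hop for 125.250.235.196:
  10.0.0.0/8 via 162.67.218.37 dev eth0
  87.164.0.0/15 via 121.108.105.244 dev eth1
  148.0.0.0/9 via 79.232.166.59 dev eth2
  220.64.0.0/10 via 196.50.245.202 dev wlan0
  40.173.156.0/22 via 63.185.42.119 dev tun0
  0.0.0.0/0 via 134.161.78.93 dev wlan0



Longest prefix match for 125.250.235.196:
  /8 10.0.0.0: no
  /15 87.164.0.0: no
  /9 148.0.0.0: no
  /10 220.64.0.0: no
  /22 40.173.156.0: no
  /0 0.0.0.0: MATCH
Selected: next-hop 134.161.78.93 via wlan0 (matched /0)


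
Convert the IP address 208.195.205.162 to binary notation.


208 = 11010000
195 = 11000011
205 = 11001101
162 = 10100010
Binary: 11010000.11000011.11001101.10100010


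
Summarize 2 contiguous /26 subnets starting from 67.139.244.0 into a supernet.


Original prefix: /26
Number of subnets: 2 = 2^1
New prefix = 26 - 1 = 25
Supernet: 67.139.244.0/25


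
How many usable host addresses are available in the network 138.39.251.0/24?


Host bits = 32 - 24 = 8
Total addresses = 2^8 = 256
Usable = total - 2 (network and broadcast)
Usable hosts: 254


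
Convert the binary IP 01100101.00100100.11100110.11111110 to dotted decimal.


01100101 = 101
00100100 = 36
11100110 = 230
11111110 = 254
IP: 101.36.230.254


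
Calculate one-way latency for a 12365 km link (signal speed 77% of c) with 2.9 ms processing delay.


Speed = 0.77 * 3e5 km/s = 231000 km/s
Propagation delay = 12365 / 231000 = 0.0535 s = 53.5281 ms
Processing delay = 2.9 ms
Total one-way latency = 56.4281 ms


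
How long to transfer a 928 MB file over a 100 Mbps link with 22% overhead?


Effective throughput = 100 * (1 - 22/100) = 78 Mbps
File size in Mb = 928 * 8 = 7424 Mb
Time = 7424 / 78
Time = 95.1795 seconds


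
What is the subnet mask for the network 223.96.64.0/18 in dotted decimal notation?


/18 means 18 network bits, 14 host bits
Binary: 11111111111111111100000000000000
Mask: 255.255.192.0


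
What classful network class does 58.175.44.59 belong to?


First octet: 58
Binary: 00111010
0xxxxxxx -> Class A (1-126)
Class A, default mask 255.0.0.0 (/8)


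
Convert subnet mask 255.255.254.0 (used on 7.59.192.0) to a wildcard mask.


Subnet mask: 255.255.254.0
Wildcard = 255.255.255.255 - subnet mask
255 - 255 = 0
255 - 255 = 0
255 - 254 = 1
255 - 0 = 255
Wildcard: 0.0.1.255


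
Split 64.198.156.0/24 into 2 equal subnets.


New prefix = 24 + 1 = 25
Each subnet has 128 addresses
  64.198.156.0/25
  64.198.156.128/25
Subnets: 64.198.156.0/25, 64.198.156.128/25


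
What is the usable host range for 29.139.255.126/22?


Network: 29.139.252.0
Broadcast: 29.139.255.255
First usable = network + 1
Last usable = broadcast - 1
Range: 29.139.252.1 to 29.139.255.254


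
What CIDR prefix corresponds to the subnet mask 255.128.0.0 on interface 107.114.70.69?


Binary: 11111111.10000000.00000000.00000000
Count leading 1s
Prefix: /9


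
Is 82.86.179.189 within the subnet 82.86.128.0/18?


Subnet network: 82.86.128.0
Test IP AND mask: 82.86.128.0
Yes, 82.86.179.189 is in 82.86.128.0/18


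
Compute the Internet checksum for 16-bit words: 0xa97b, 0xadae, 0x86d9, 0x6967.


Sum all words (with carry folding):
+ 0xa97b = 0xa97b
+ 0xadae = 0x572a
+ 0x86d9 = 0xde03
+ 0x6967 = 0x476b
One's complement: ~0x476b
Checksum = 0xb894


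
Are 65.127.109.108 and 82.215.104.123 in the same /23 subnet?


Mask: 255.255.254.0
65.127.109.108 AND mask = 65.127.108.0
82.215.104.123 AND mask = 82.215.104.0
No, different subnets (65.127.108.0 vs 82.215.104.0)


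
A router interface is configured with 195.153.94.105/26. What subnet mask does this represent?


/26 means 26 network bits, 6 host bits
Binary: 11111111111111111111111111000000
Mask: 255.255.255.192


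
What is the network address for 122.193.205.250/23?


IP:   01111010.11000001.11001101.11111010
Mask: 11111111.11111111.11111110.00000000
AND operation:
Net:  01111010.11000001.11001100.00000000
Network: 122.193.204.0/23


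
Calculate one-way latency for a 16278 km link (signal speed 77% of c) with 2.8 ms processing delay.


Speed = 0.77 * 3e5 km/s = 231000 km/s
Propagation delay = 16278 / 231000 = 0.0705 s = 70.4675 ms
Processing delay = 2.8 ms
Total one-way latency = 73.2675 ms


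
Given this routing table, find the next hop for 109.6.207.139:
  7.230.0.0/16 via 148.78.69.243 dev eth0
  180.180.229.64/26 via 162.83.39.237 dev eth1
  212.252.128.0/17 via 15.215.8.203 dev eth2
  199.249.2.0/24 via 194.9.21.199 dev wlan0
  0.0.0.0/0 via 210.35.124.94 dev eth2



Longest prefix match for 109.6.207.139:
  /16 7.230.0.0: no
  /26 180.180.229.64: no
  /17 212.252.128.0: no
  /24 199.249.2.0: no
  /0 0.0.0.0: MATCH
Selected: next-hop 210.35.124.94 via eth2 (matched /0)


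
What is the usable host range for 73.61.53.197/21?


Network: 73.61.48.0
Broadcast: 73.61.55.255
First usable = network + 1
Last usable = broadcast - 1
Range: 73.61.48.1 to 73.61.55.254


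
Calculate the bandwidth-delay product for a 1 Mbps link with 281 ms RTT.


BDP = bandwidth * RTT
= 1 Mbps * 281 ms
= 1 * 1e6 * 281 / 1000 bits
= 281000 bits
= 35125 bytes
= 34.3018 KB
BDP = 281000 bits (35125 bytes)


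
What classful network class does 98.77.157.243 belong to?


First octet: 98
Binary: 01100010
0xxxxxxx -> Class A (1-126)
Class A, default mask 255.0.0.0 (/8)


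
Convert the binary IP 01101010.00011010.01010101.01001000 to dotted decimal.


01101010 = 106
00011010 = 26
01010101 = 85
01001000 = 72
IP: 106.26.85.72


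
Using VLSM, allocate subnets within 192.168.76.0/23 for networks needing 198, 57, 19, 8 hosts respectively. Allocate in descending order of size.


198 hosts -> /24 (254 usable): 192.168.76.0/24
57 hosts -> /26 (62 usable): 192.168.77.0/26
19 hosts -> /27 (30 usable): 192.168.77.64/27
8 hosts -> /28 (14 usable): 192.168.77.96/28
Allocation: 192.168.76.0/24 (198 hosts, 254 usable); 192.168.77.0/26 (57 hosts, 62 usable); 192.168.77.64/27 (19 hosts, 30 usable); 192.168.77.96/28 (8 hosts, 14 usable)


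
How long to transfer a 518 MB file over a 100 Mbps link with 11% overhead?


Effective throughput = 100 * (1 - 11/100) = 89 Mbps
File size in Mb = 518 * 8 = 4144 Mb
Time = 4144 / 89
Time = 46.5618 seconds


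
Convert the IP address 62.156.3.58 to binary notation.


62 = 00111110
156 = 10011100
3 = 00000011
58 = 00111010
Binary: 00111110.10011100.00000011.00111010


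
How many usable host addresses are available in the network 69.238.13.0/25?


Host bits = 32 - 25 = 7
Total addresses = 2^7 = 128
Usable = total - 2 (network and broadcast)
Usable hosts: 126


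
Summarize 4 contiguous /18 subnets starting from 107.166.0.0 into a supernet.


Original prefix: /18
Number of subnets: 4 = 2^2
New prefix = 18 - 2 = 16
Supernet: 107.166.0.0/16


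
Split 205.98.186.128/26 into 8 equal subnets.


New prefix = 26 + 3 = 29
Each subnet has 8 addresses
  205.98.186.128/29
  205.98.186.136/29
  205.98.186.144/29
  205.98.186.152/29
  205.98.186.160/29
  205.98.186.168/29
  205.98.186.176/29
  205.98.186.184/29
Subnets: 205.98.186.128/29, 205.98.186.136/29, 205.98.186.144/29, 205.98.186.152/29, 205.98.186.160/29, 205.98.186.168/29, 205.98.186.176/29, 205.98.186.184/29


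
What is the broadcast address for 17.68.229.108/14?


Network: 17.68.0.0/14
Host bits = 18
Set all host bits to 1:
Broadcast: 17.71.255.255


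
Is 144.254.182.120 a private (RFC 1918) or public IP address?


RFC 1918 private ranges:
  10.0.0.0/8 (10.0.0.0 - 10.255.255.255)
  172.16.0.0/12 (172.16.0.0 - 172.31.255.255)
  192.168.0.0/16 (192.168.0.0 - 192.168.255.255)
Public (not in any RFC 1918 range)


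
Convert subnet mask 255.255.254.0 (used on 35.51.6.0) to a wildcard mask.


Subnet mask: 255.255.254.0
Wildcard = 255.255.255.255 - subnet mask
255 - 255 = 0
255 - 255 = 0
255 - 254 = 1
255 - 0 = 255
Wildcard: 0.0.1.255


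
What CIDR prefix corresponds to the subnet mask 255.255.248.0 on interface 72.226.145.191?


Binary: 11111111.11111111.11111000.00000000
Count leading 1s
Prefix: /21


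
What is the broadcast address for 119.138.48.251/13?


Network: 119.136.0.0/13
Host bits = 19
Set all host bits to 1:
Broadcast: 119.143.255.255


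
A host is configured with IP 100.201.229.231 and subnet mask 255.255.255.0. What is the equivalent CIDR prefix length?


Binary: 11111111.11111111.11111111.00000000
Count leading 1s
Prefix: /24


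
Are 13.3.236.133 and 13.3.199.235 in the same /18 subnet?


Mask: 255.255.192.0
13.3.236.133 AND mask = 13.3.192.0
13.3.199.235 AND mask = 13.3.192.0
Yes, same subnet (13.3.192.0)


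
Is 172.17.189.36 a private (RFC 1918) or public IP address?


RFC 1918 private ranges:
  10.0.0.0/8 (10.0.0.0 - 10.255.255.255)
  172.16.0.0/12 (172.16.0.0 - 172.31.255.255)
  192.168.0.0/16 (192.168.0.0 - 192.168.255.255)
Private (in 172.16.0.0/12)


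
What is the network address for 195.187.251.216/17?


IP:   11000011.10111011.11111011.11011000
Mask: 11111111.11111111.10000000.00000000
AND operation:
Net:  11000011.10111011.10000000.00000000
Network: 195.187.128.0/17


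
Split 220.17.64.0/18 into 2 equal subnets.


New prefix = 18 + 1 = 19
Each subnet has 8192 addresses
  220.17.64.0/19
  220.17.96.0/19
Subnets: 220.17.64.0/19, 220.17.96.0/19


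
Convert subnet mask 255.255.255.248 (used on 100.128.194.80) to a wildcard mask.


Subnet mask: 255.255.255.248
Wildcard = 255.255.255.255 - subnet mask
255 - 255 = 0
255 - 255 = 0
255 - 255 = 0
255 - 248 = 7
Wildcard: 0.0.0.7


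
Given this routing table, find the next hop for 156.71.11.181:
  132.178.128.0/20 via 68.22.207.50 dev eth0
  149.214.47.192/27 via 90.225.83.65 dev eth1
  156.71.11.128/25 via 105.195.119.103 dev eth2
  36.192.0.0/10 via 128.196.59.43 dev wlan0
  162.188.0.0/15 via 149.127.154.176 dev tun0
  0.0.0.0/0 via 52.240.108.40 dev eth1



Longest prefix match for 156.71.11.181:
  /20 132.178.128.0: no
  /27 149.214.47.192: no
  /25 156.71.11.128: MATCH
  /10 36.192.0.0: no
  /15 162.188.0.0: no
  /0 0.0.0.0: MATCH
Selected: next-hop 105.195.119.103 via eth2 (matched /25)


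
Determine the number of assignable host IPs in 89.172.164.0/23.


Host bits = 32 - 23 = 9
Total addresses = 2^9 = 512
Usable = total - 2 (network and broadcast)
Usable hosts: 510


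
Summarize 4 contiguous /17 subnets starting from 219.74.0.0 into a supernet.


Original prefix: /17
Number of subnets: 4 = 2^2
New prefix = 17 - 2 = 15
Supernet: 219.74.0.0/15


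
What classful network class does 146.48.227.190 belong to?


First octet: 146
Binary: 10010010
10xxxxxx -> Class B (128-191)
Class B, default mask 255.255.0.0 (/16)


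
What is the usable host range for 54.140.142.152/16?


Network: 54.140.0.0
Broadcast: 54.140.255.255
First usable = network + 1
Last usable = broadcast - 1
Range: 54.140.0.1 to 54.140.255.254


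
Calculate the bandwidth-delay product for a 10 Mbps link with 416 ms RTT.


BDP = bandwidth * RTT
= 10 Mbps * 416 ms
= 10 * 1e6 * 416 / 1000 bits
= 4160000 bits
= 520000 bytes
= 507.8125 KB
BDP = 4160000 bits (520000 bytes)


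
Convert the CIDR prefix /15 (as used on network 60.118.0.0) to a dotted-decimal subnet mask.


/15 means 15 network bits, 17 host bits
Binary: 11111111111111100000000000000000
Mask: 255.254.0.0


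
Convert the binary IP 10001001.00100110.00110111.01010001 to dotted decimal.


10001001 = 137
00100110 = 38
00110111 = 55
01010001 = 81
IP: 137.38.55.81


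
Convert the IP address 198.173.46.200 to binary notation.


198 = 11000110
173 = 10101101
46 = 00101110
200 = 11001000
Binary: 11000110.10101101.00101110.11001000


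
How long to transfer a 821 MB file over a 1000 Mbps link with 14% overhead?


Effective throughput = 1000 * (1 - 14/100) = 860 Mbps
File size in Mb = 821 * 8 = 6568 Mb
Time = 6568 / 860
Time = 7.6372 seconds


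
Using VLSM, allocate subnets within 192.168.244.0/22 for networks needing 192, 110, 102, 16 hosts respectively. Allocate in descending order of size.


192 hosts -> /24 (254 usable): 192.168.244.0/24
110 hosts -> /25 (126 usable): 192.168.245.0/25
102 hosts -> /25 (126 usable): 192.168.245.128/25
16 hosts -> /27 (30 usable): 192.168.246.0/27
Allocation: 192.168.244.0/24 (192 hosts, 254 usable); 192.168.245.0/25 (110 hosts, 126 usable); 192.168.245.128/25 (102 hosts, 126 usable); 192.168.246.0/27 (16 hosts, 30 usable)


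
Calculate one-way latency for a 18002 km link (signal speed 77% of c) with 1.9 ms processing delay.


Speed = 0.77 * 3e5 km/s = 231000 km/s
Propagation delay = 18002 / 231000 = 0.0779 s = 77.9307 ms
Processing delay = 1.9 ms
Total one-way latency = 79.8307 ms


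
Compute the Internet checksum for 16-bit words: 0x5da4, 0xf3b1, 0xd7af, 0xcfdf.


Sum all words (with carry folding):
+ 0x5da4 = 0x5da4
+ 0xf3b1 = 0x5156
+ 0xd7af = 0x2906
+ 0xcfdf = 0xf8e5
One's complement: ~0xf8e5
Checksum = 0x071a


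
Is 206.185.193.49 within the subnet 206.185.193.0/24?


Subnet network: 206.185.193.0
Test IP AND mask: 206.185.193.0
Yes, 206.185.193.49 is in 206.185.193.0/24


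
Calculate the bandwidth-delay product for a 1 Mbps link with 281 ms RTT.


BDP = bandwidth * RTT
= 1 Mbps * 281 ms
= 1 * 1e6 * 281 / 1000 bits
= 281000 bits
= 35125 bytes
= 34.3018 KB
BDP = 281000 bits (35125 bytes)


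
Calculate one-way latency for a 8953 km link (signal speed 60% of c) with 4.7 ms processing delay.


Speed = 0.6 * 3e5 km/s = 180000 km/s
Propagation delay = 8953 / 180000 = 0.0497 s = 49.7389 ms
Processing delay = 4.7 ms
Total one-way latency = 54.4389 ms


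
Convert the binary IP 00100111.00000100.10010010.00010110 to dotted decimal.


00100111 = 39
00000100 = 4
10010010 = 146
00010110 = 22
IP: 39.4.146.22


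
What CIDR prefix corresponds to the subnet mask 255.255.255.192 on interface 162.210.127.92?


Binary: 11111111.11111111.11111111.11000000
Count leading 1s
Prefix: /26


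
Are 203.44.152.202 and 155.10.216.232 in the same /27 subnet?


Mask: 255.255.255.224
203.44.152.202 AND mask = 203.44.152.192
155.10.216.232 AND mask = 155.10.216.224
No, different subnets (203.44.152.192 vs 155.10.216.224)


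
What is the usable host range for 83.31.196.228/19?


Network: 83.31.192.0
Broadcast: 83.31.223.255
First usable = network + 1
Last usable = broadcast - 1
Range: 83.31.192.1 to 83.31.223.254


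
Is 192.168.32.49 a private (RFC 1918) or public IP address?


RFC 1918 private ranges:
  10.0.0.0/8 (10.0.0.0 - 10.255.255.255)
  172.16.0.0/12 (172.16.0.0 - 172.31.255.255)
  192.168.0.0/16 (192.168.0.0 - 192.168.255.255)
Private (in 192.168.0.0/16)


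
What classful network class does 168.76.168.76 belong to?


First octet: 168
Binary: 10101000
10xxxxxx -> Class B (128-191)
Class B, default mask 255.255.0.0 (/16)


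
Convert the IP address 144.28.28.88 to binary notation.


144 = 10010000
28 = 00011100
28 = 00011100
88 = 01011000
Binary: 10010000.00011100.00011100.01011000


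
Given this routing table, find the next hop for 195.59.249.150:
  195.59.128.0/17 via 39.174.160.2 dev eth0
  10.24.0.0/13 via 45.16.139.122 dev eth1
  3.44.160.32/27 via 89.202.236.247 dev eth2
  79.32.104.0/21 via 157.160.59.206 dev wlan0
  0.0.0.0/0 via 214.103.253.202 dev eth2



Longest prefix match for 195.59.249.150:
  /17 195.59.128.0: MATCH
  /13 10.24.0.0: no
  /27 3.44.160.32: no
  /21 79.32.104.0: no
  /0 0.0.0.0: MATCH
Selected: next-hop 39.174.160.2 via eth0 (matched /17)


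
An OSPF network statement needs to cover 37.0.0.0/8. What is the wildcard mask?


Subnet mask: 255.0.0.0
Wildcard = 255.255.255.255 - subnet mask
255 - 255 = 0
255 - 0 = 255
255 - 0 = 255
255 - 0 = 255
Wildcard: 0.255.255.255


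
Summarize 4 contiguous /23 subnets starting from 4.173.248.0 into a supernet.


Original prefix: /23
Number of subnets: 4 = 2^2
New prefix = 23 - 2 = 21
Supernet: 4.173.248.0/21


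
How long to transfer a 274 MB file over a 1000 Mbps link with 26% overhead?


Effective throughput = 1000 * (1 - 26/100) = 740 Mbps
File size in Mb = 274 * 8 = 2192 Mb
Time = 2192 / 740
Time = 2.9622 seconds


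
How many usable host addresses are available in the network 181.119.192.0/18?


Host bits = 32 - 18 = 14
Total addresses = 2^14 = 16384
Usable = total - 2 (network and broadcast)
Usable hosts: 16382


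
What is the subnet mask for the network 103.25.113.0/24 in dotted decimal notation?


/24 means 24 network bits, 8 host bits
Binary: 11111111111111111111111100000000
Mask: 255.255.255.0


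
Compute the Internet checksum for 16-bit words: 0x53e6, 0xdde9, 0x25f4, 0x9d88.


Sum all words (with carry folding):
+ 0x53e6 = 0x53e6
+ 0xdde9 = 0x31d0
+ 0x25f4 = 0x57c4
+ 0x9d88 = 0xf54c
One's complement: ~0xf54c
Checksum = 0x0ab3


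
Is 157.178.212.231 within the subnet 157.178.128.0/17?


Subnet network: 157.178.128.0
Test IP AND mask: 157.178.128.0
Yes, 157.178.212.231 is in 157.178.128.0/17


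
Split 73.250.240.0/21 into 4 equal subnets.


New prefix = 21 + 2 = 23
Each subnet has 512 addresses
  73.250.240.0/23
  73.250.242.0/23
  73.250.244.0/23
  73.250.246.0/23
Subnets: 73.250.240.0/23, 73.250.242.0/23, 73.250.244.0/23, 73.250.246.0/23


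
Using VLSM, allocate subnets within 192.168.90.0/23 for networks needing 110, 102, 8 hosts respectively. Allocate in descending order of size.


110 hosts -> /25 (126 usable): 192.168.90.0/25
102 hosts -> /25 (126 usable): 192.168.90.128/25
8 hosts -> /28 (14 usable): 192.168.91.0/28
Allocation: 192.168.90.0/25 (110 hosts, 126 usable); 192.168.90.128/25 (102 hosts, 126 usable); 192.168.91.0/28 (8 hosts, 14 usable)


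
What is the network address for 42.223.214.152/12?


IP:   00101010.11011111.11010110.10011000
Mask: 11111111.11110000.00000000.00000000
AND operation:
Net:  00101010.11010000.00000000.00000000
Network: 42.208.0.0/12


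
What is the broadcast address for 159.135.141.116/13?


Network: 159.128.0.0/13
Host bits = 19
Set all host bits to 1:
Broadcast: 159.135.255.255


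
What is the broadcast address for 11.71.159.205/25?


Network: 11.71.159.128/25
Host bits = 7
Set all host bits to 1:
Broadcast: 11.71.159.255


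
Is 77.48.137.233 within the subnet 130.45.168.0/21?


Subnet network: 130.45.168.0
Test IP AND mask: 77.48.136.0
No, 77.48.137.233 is not in 130.45.168.0/21


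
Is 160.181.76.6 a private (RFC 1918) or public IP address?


RFC 1918 private ranges:
  10.0.0.0/8 (10.0.0.0 - 10.255.255.255)
  172.16.0.0/12 (172.16.0.0 - 172.31.255.255)
  192.168.0.0/16 (192.168.0.0 - 192.168.255.255)
Public (not in any RFC 1918 range)


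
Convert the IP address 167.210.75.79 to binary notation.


167 = 10100111
210 = 11010010
75 = 01001011
79 = 01001111
Binary: 10100111.11010010.01001011.01001111


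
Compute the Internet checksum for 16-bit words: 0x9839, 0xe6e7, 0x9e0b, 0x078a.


Sum all words (with carry folding):
+ 0x9839 = 0x9839
+ 0xe6e7 = 0x7f21
+ 0x9e0b = 0x1d2d
+ 0x078a = 0x24b7
One's complement: ~0x24b7
Checksum = 0xdb48


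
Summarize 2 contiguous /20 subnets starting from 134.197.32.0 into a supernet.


Original prefix: /20
Number of subnets: 2 = 2^1
New prefix = 20 - 1 = 19
Supernet: 134.197.32.0/19


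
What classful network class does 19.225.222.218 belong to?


First octet: 19
Binary: 00010011
0xxxxxxx -> Class A (1-126)
Class A, default mask 255.0.0.0 (/8)


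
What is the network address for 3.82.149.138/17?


IP:   00000011.01010010.10010101.10001010
Mask: 11111111.11111111.10000000.00000000
AND operation:
Net:  00000011.01010010.10000000.00000000
Network: 3.82.128.0/17


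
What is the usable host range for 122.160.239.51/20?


Network: 122.160.224.0
Broadcast: 122.160.239.255
First usable = network + 1
Last usable = broadcast - 1
Range: 122.160.224.1 to 122.160.239.254


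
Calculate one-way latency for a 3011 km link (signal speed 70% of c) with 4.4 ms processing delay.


Speed = 0.7 * 3e5 km/s = 210000 km/s
Propagation delay = 3011 / 210000 = 0.0143 s = 14.3381 ms
Processing delay = 4.4 ms
Total one-way latency = 18.7381 ms


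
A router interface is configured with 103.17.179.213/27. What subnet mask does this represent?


/27 means 27 network bits, 5 host bits
Binary: 11111111111111111111111111100000
Mask: 255.255.255.224


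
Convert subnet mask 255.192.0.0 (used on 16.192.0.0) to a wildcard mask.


Subnet mask: 255.192.0.0
Wildcard = 255.255.255.255 - subnet mask
255 - 255 = 0
255 - 192 = 63
255 - 0 = 255
255 - 0 = 255
Wildcard: 0.63.255.255


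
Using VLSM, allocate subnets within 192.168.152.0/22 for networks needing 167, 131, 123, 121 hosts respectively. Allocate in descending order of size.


167 hosts -> /24 (254 usable): 192.168.152.0/24
131 hosts -> /24 (254 usable): 192.168.153.0/24
123 hosts -> /25 (126 usable): 192.168.154.0/25
121 hosts -> /25 (126 usable): 192.168.154.128/25
Allocation: 192.168.152.0/24 (167 hosts, 254 usable); 192.168.153.0/24 (131 hosts, 254 usable); 192.168.154.0/25 (123 hosts, 126 usable); 192.168.154.128/25 (121 hosts, 126 usable)


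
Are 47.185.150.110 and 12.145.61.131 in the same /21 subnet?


Mask: 255.255.248.0
47.185.150.110 AND mask = 47.185.144.0
12.145.61.131 AND mask = 12.145.56.0
No, different subnets (47.185.144.0 vs 12.145.56.0)


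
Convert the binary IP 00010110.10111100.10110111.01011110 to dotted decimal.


00010110 = 22
10111100 = 188
10110111 = 183
01011110 = 94
IP: 22.188.183.94


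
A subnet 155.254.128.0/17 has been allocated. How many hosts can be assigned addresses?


Host bits = 32 - 17 = 15
Total addresses = 2^15 = 32768
Usable = total - 2 (network and broadcast)
Usable hosts: 32766


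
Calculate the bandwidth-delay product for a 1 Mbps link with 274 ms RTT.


BDP = bandwidth * RTT
= 1 Mbps * 274 ms
= 1 * 1e6 * 274 / 1000 bits
= 274000 bits
= 34250 bytes
= 33.4473 KB
BDP = 274000 bits (34250 bytes)


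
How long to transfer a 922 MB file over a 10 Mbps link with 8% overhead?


Effective throughput = 10 * (1 - 8/100) = 9.2 Mbps
File size in Mb = 922 * 8 = 7376 Mb
Time = 7376 / 9.2
Time = 801.7391 seconds


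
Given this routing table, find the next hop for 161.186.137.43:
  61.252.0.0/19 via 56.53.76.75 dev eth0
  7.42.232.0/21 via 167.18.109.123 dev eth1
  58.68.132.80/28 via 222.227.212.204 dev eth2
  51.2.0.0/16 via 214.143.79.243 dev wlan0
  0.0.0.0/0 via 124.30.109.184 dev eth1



Longest prefix match for 161.186.137.43:
  /19 61.252.0.0: no
  /21 7.42.232.0: no
  /28 58.68.132.80: no
  /16 51.2.0.0: no
  /0 0.0.0.0: MATCH
Selected: next-hop 124.30.109.184 via eth1 (matched /0)


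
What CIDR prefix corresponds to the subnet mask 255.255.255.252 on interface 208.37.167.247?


Binary: 11111111.11111111.11111111.11111100
Count leading 1s
Prefix: /30


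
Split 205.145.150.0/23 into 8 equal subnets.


New prefix = 23 + 3 = 26
Each subnet has 64 addresses
  205.145.150.0/26
  205.145.150.64/26
  205.145.150.128/26
  205.145.150.192/26
  205.145.151.0/26
  205.145.151.64/26
  205.145.151.128/26
  205.145.151.192/26
Subnets: 205.145.150.0/26, 205.145.150.64/26, 205.145.150.128/26, 205.145.150.192/26, 205.145.151.0/26, 205.145.151.64/26, 205.145.151.128/26, 205.145.151.192/26


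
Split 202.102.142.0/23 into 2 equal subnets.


New prefix = 23 + 1 = 24
Each subnet has 256 addresses
  202.102.142.0/24
  202.102.143.0/24
Subnets: 202.102.142.0/24, 202.102.143.0/24


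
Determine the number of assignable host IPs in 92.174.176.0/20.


Host bits = 32 - 20 = 12
Total addresses = 2^12 = 4096
Usable = total - 2 (network and broadcast)
Usable hosts: 4094


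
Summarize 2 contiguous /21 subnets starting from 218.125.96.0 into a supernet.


Original prefix: /21
Number of subnets: 2 = 2^1
New prefix = 21 - 1 = 20
Supernet: 218.125.96.0/20


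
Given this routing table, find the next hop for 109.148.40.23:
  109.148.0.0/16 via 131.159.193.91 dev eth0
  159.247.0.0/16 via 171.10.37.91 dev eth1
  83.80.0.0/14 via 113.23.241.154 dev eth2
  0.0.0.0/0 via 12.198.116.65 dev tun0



Longest prefix match for 109.148.40.23:
  /16 109.148.0.0: MATCH
  /16 159.247.0.0: no
  /14 83.80.0.0: no
  /0 0.0.0.0: MATCH
Selected: next-hop 131.159.193.91 via eth0 (matched /16)


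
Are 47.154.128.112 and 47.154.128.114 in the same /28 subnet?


Mask: 255.255.255.240
47.154.128.112 AND mask = 47.154.128.112
47.154.128.114 AND mask = 47.154.128.112
Yes, same subnet (47.154.128.112)


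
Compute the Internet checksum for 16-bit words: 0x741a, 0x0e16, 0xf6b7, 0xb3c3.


Sum all words (with carry folding):
+ 0x741a = 0x741a
+ 0x0e16 = 0x8230
+ 0xf6b7 = 0x78e8
+ 0xb3c3 = 0x2cac
One's complement: ~0x2cac
Checksum = 0xd353


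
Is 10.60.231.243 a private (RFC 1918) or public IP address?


RFC 1918 private ranges:
  10.0.0.0/8 (10.0.0.0 - 10.255.255.255)
  172.16.0.0/12 (172.16.0.0 - 172.31.255.255)
  192.168.0.0/16 (192.168.0.0 - 192.168.255.255)
Private (in 10.0.0.0/8)


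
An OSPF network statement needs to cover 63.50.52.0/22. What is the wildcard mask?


Subnet mask: 255.255.252.0
Wildcard = 255.255.255.255 - subnet mask
255 - 255 = 0
255 - 255 = 0
255 - 252 = 3
255 - 0 = 255
Wildcard: 0.0.3.255


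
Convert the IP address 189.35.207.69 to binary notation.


189 = 10111101
35 = 00100011
207 = 11001111
69 = 01000101
Binary: 10111101.00100011.11001111.01000101


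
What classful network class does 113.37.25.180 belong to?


First octet: 113
Binary: 01110001
0xxxxxxx -> Class A (1-126)
Class A, default mask 255.0.0.0 (/8)


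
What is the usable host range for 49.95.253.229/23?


Network: 49.95.252.0
Broadcast: 49.95.253.255
First usable = network + 1
Last usable = broadcast - 1
Range: 49.95.252.1 to 49.95.253.254


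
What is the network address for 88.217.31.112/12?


IP:   01011000.11011001.00011111.01110000
Mask: 11111111.11110000.00000000.00000000
AND operation:
Net:  01011000.11010000.00000000.00000000
Network: 88.208.0.0/12


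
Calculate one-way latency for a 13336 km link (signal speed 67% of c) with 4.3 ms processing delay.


Speed = 0.67 * 3e5 km/s = 201000 km/s
Propagation delay = 13336 / 201000 = 0.0663 s = 66.3483 ms
Processing delay = 4.3 ms
Total one-way latency = 70.6483 ms


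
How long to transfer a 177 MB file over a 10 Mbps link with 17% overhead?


Effective throughput = 10 * (1 - 17/100) = 8.3 Mbps
File size in Mb = 177 * 8 = 1416 Mb
Time = 1416 / 8.3
Time = 170.6024 seconds


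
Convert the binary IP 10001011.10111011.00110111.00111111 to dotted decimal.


10001011 = 139
10111011 = 187
00110111 = 55
00111111 = 63
IP: 139.187.55.63


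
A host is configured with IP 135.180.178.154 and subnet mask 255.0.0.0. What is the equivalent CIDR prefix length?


Binary: 11111111.00000000.00000000.00000000
Count leading 1s
Prefix: /8


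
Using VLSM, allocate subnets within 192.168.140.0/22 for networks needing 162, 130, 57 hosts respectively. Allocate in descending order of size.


162 hosts -> /24 (254 usable): 192.168.140.0/24
130 hosts -> /24 (254 usable): 192.168.141.0/24
57 hosts -> /26 (62 usable): 192.168.142.0/26
Allocation: 192.168.140.0/24 (162 hosts, 254 usable); 192.168.141.0/24 (130 hosts, 254 usable); 192.168.142.0/26 (57 hosts, 62 usable)


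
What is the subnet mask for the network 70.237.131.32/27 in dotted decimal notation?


/27 means 27 network bits, 5 host bits
Binary: 11111111111111111111111111100000
Mask: 255.255.255.224


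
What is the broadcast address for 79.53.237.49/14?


Network: 79.52.0.0/14
Host bits = 18
Set all host bits to 1:
Broadcast: 79.55.255.255


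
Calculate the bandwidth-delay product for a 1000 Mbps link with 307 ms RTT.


BDP = bandwidth * RTT
= 1000 Mbps * 307 ms
= 1000 * 1e6 * 307 / 1000 bits
= 307000000 bits
= 38375000 bytes
= 37475.5859 KB
BDP = 307000000 bits (38375000 bytes)


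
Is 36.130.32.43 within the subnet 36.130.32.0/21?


Subnet network: 36.130.32.0
Test IP AND mask: 36.130.32.0
Yes, 36.130.32.43 is in 36.130.32.0/21


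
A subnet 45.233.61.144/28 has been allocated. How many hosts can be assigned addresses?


Host bits = 32 - 28 = 4
Total addresses = 2^4 = 16
Usable = total - 2 (network and broadcast)
Usable hosts: 14


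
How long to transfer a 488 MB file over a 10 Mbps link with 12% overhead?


Effective throughput = 10 * (1 - 12/100) = 8.8 Mbps
File size in Mb = 488 * 8 = 3904 Mb
Time = 3904 / 8.8
Time = 443.6364 seconds


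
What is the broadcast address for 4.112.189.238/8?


Network: 4.0.0.0/8
Host bits = 24
Set all host bits to 1:
Broadcast: 4.255.255.255


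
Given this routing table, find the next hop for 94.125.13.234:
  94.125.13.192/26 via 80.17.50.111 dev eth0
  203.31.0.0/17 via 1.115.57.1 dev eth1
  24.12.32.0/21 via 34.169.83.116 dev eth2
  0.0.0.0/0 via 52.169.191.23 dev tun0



Longest prefix match for 94.125.13.234:
  /26 94.125.13.192: MATCH
  /17 203.31.0.0: no
  /21 24.12.32.0: no
  /0 0.0.0.0: MATCH
Selected: next-hop 80.17.50.111 via eth0 (matched /26)


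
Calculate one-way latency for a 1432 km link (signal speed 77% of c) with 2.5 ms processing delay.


Speed = 0.77 * 3e5 km/s = 231000 km/s
Propagation delay = 1432 / 231000 = 0.0062 s = 6.1991 ms
Processing delay = 2.5 ms
Total one-way latency = 8.6991 ms


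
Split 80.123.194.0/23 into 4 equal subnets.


New prefix = 23 + 2 = 25
Each subnet has 128 addresses
  80.123.194.0/25
  80.123.194.128/25
  80.123.195.0/25
  80.123.195.128/25
Subnets: 80.123.194.0/25, 80.123.194.128/25, 80.123.195.0/25, 80.123.195.128/25


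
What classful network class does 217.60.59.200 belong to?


First octet: 217
Binary: 11011001
110xxxxx -> Class C (192-223)
Class C, default mask 255.255.255.0 (/24)


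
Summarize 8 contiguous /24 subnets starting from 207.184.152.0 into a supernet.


Original prefix: /24
Number of subnets: 8 = 2^3
New prefix = 24 - 3 = 21
Supernet: 207.184.152.0/21


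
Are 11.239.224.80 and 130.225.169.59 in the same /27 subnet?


Mask: 255.255.255.224
11.239.224.80 AND mask = 11.239.224.64
130.225.169.59 AND mask = 130.225.169.32
No, different subnets (11.239.224.64 vs 130.225.169.32)


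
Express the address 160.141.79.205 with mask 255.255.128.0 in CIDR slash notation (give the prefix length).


Binary: 11111111.11111111.10000000.00000000
Count leading 1s
Prefix: /17


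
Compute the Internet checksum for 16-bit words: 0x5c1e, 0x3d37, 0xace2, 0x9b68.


Sum all words (with carry folding):
+ 0x5c1e = 0x5c1e
+ 0x3d37 = 0x9955
+ 0xace2 = 0x4638
+ 0x9b68 = 0xe1a0
One's complement: ~0xe1a0
Checksum = 0x1e5f


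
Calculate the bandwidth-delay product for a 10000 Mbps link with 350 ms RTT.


BDP = bandwidth * RTT
= 10000 Mbps * 350 ms
= 10000 * 1e6 * 350 / 1000 bits
= 3500000000 bits
= 437500000 bytes
= 427246.0938 KB
BDP = 3500000000 bits (437500000 bytes)


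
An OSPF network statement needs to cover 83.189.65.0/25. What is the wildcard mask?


Subnet mask: 255.255.255.128
Wildcard = 255.255.255.255 - subnet mask
255 - 255 = 0
255 - 255 = 0
255 - 255 = 0
255 - 128 = 127
Wildcard: 0.0.0.127


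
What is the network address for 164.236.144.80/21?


IP:   10100100.11101100.10010000.01010000
Mask: 11111111.11111111.11111000.00000000
AND operation:
Net:  10100100.11101100.10010000.00000000
Network: 164.236.144.0/21


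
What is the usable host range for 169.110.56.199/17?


Network: 169.110.0.0
Broadcast: 169.110.127.255
First usable = network + 1
Last usable = broadcast - 1
Range: 169.110.0.1 to 169.110.127.254


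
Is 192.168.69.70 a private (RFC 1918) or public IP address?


RFC 1918 private ranges:
  10.0.0.0/8 (10.0.0.0 - 10.255.255.255)
  172.16.0.0/12 (172.16.0.0 - 172.31.255.255)
  192.168.0.0/16 (192.168.0.0 - 192.168.255.255)
Private (in 192.168.0.0/16)


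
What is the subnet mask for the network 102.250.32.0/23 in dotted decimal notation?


/23 means 23 network bits, 9 host bits
Binary: 11111111111111111111111000000000
Mask: 255.255.254.0


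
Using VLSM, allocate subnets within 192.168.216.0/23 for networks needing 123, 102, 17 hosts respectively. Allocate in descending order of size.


123 hosts -> /25 (126 usable): 192.168.216.0/25
102 hosts -> /25 (126 usable): 192.168.216.128/25
17 hosts -> /27 (30 usable): 192.168.217.0/27
Allocation: 192.168.216.0/25 (123 hosts, 126 usable); 192.168.216.128/25 (102 hosts, 126 usable); 192.168.217.0/27 (17 hosts, 30 usable)


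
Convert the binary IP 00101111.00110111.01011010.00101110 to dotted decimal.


00101111 = 47
00110111 = 55
01011010 = 90
00101110 = 46
IP: 47.55.90.46
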